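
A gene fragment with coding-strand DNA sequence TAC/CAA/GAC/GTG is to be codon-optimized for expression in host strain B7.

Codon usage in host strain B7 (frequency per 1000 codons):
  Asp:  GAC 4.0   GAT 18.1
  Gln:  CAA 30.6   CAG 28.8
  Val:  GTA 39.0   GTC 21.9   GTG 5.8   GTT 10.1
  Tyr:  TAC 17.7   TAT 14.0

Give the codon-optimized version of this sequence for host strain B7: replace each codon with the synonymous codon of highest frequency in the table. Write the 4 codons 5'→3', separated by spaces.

Codon 1 (Tyr): best is TAC at 17.7.
Codon 2 (Gln): best is CAA at 30.6.
Codon 3 (Asp): best is GAT at 18.1.
Codon 4 (Val): best is GTA at 39.0.

TAC CAA GAT GTA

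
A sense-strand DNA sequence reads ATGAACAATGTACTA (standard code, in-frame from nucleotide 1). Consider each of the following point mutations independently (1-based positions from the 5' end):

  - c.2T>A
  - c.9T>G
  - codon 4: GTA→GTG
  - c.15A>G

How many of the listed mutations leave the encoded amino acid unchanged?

Codon 1: ATG (Met) → AAG (Lys) — missense.
Codon 3: AAT (Asn) → AAG (Lys) — missense.
Codon 4: GTA (Val) → GTG (Val) — synonymous.
Codon 5: CTA (Leu) → CTG (Leu) — synonymous.
Synonymous: 2 of 4.

2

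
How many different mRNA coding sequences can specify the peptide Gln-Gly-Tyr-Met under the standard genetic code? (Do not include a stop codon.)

Gln: 2 codons.
Gly: 4 codons.
Tyr: 2 codons.
Met: 1 codon.
2 × 4 × 2 × 1 = 16.

16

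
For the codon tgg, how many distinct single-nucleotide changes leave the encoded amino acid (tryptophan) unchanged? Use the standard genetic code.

0

Position 1: none → 0 synonymous.
Position 2: none → 0 synonymous.
Position 3: none → 0 synonymous.
Total: 0 + 0 + 0 = 0.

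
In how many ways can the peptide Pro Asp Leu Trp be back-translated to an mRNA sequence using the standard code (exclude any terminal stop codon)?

Pro: 4 codons.
Asp: 2 codons.
Leu: 6 codons.
Trp: 1 codon.
4 × 2 × 6 × 1 = 48.

48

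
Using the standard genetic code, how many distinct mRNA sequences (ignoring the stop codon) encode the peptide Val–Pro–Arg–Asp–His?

Val: 4 codons.
Pro: 4 codons.
Arg: 6 codons.
Asp: 2 codons.
His: 2 codons.
4 × 4 × 6 × 2 × 2 = 384.

384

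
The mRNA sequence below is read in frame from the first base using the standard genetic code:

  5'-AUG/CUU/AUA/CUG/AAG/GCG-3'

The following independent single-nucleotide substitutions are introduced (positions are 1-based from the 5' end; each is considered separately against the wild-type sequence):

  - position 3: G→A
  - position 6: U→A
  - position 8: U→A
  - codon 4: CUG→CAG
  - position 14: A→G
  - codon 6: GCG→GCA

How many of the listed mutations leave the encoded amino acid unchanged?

2

Codon 1: AUG (Met) → AUA (Ile) — missense.
Codon 2: CUU (Leu) → CUA (Leu) — synonymous.
Codon 3: AUA (Ile) → AAA (Lys) — missense.
Codon 4: CUG (Leu) → CAG (Gln) — missense.
Codon 5: AAG (Lys) → AGG (Arg) — missense.
Codon 6: GCG (Ala) → GCA (Ala) — synonymous.
Synonymous: 2 of 6.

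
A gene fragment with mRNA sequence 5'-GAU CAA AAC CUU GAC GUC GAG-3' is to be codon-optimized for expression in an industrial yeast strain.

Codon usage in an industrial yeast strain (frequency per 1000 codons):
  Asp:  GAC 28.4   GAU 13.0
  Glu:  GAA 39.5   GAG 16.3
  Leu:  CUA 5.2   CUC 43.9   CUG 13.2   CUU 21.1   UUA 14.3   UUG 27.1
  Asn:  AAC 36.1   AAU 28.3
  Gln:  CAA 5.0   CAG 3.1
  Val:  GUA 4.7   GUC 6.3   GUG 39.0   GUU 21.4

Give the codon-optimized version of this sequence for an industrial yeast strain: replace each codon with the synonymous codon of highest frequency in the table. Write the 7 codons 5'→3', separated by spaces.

GAC CAA AAC CUC GAC GUG GAA

Codon 1 (Asp): best is GAC at 28.4.
Codon 2 (Gln): best is CAA at 5.0.
Codon 3 (Asn): best is AAC at 36.1.
Codon 4 (Leu): best is CUC at 43.9.
Codon 5 (Asp): best is GAC at 28.4.
Codon 6 (Val): best is GUG at 39.0.
Codon 7 (Glu): best is GAA at 39.5.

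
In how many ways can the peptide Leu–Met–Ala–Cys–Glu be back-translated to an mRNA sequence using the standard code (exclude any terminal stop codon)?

Leu: 6 codons.
Met: 1 codon.
Ala: 4 codons.
Cys: 2 codons.
Glu: 2 codons.
6 × 1 × 4 × 2 × 2 = 96.

96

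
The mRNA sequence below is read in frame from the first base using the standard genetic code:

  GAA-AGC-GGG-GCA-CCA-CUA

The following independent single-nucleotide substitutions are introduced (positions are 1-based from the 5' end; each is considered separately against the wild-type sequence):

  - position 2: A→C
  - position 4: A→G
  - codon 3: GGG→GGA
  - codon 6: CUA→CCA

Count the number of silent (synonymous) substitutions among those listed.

1

Codon 1: GAA (Glu) → GCA (Ala) — missense.
Codon 2: AGC (Ser) → GGC (Gly) — missense.
Codon 3: GGG (Gly) → GGA (Gly) — synonymous.
Codon 6: CUA (Leu) → CCA (Pro) — missense.
Synonymous: 1 of 4.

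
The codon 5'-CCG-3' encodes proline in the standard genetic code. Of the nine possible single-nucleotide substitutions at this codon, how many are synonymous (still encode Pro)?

3

Position 1: none → 0 synonymous.
Position 2: none → 0 synonymous.
Position 3: CCT, CCC, CCA → 3 synonymous.
Total: 0 + 0 + 3 = 3.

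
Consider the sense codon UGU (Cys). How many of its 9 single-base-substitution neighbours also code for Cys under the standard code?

Position 1: none → 0 synonymous.
Position 2: none → 0 synonymous.
Position 3: UGC → 1 synonymous.
Total: 0 + 0 + 1 = 1.

1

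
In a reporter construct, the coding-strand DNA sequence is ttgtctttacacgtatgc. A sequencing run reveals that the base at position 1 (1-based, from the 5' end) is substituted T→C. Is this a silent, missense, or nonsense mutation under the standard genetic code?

Position 1 falls in codon 1: TTG → Leu.
After the substitution the codon is CTG → Leu.
Both encode Leu, so the change is synonymous.

silent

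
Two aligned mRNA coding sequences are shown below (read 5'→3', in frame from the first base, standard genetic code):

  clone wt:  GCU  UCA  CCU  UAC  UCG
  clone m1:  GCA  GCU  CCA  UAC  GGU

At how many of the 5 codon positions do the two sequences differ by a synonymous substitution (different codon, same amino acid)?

Codon 1: GCU Ala / GCA Ala — synonymous.
Codon 2: UCA Ser / GCU Ala — nonsynonymous.
Codon 3: CCU Pro / CCA Pro — synonymous.
Codon 4: UAC Tyr / UAC Tyr — identical.
Codon 5: UCG Ser / GGU Gly — nonsynonymous.
Synonymous differences: 2.

2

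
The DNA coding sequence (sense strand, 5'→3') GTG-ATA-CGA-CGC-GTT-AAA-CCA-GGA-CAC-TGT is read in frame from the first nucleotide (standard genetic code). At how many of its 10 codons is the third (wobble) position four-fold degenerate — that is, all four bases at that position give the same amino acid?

Codon 1 GTG (Val): third position 4-fold.
Codon 2 ATA (Ile): third position 3-fold.
Codon 3 CGA (Arg): third position 4-fold.
Codon 4 CGC (Arg): third position 4-fold.
Codon 5 GTT (Val): third position 4-fold.
Codon 6 AAA (Lys): third position 2-fold.
Codon 7 CCA (Pro): third position 4-fold.
Codon 8 GGA (Gly): third position 4-fold.
Codon 9 CAC (His): third position 2-fold.
Codon 10 TGT (Cys): third position 2-fold.
Four-fold degenerate third positions: 6.

6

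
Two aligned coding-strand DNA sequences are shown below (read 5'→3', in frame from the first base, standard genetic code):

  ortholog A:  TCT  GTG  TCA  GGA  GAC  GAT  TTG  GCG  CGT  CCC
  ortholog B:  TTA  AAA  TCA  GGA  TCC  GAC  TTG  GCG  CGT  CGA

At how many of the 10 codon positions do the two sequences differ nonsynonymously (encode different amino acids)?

4

Codon 1: TCT Ser / TTA Leu — nonsynonymous.
Codon 2: GTG Val / AAA Lys — nonsynonymous.
Codon 3: TCA Ser / TCA Ser — identical.
Codon 4: GGA Gly / GGA Gly — identical.
Codon 5: GAC Asp / TCC Ser — nonsynonymous.
Codon 6: GAT Asp / GAC Asp — synonymous.
Codon 7: TTG Leu / TTG Leu — identical.
Codon 8: GCG Ala / GCG Ala — identical.
Codon 9: CGT Arg / CGT Arg — identical.
Codon 10: CCC Pro / CGA Arg — nonsynonymous.
Nonsynonymous differences: 4.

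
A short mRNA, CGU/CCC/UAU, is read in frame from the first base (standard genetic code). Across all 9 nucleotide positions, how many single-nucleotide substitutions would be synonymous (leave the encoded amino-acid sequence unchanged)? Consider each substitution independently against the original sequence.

Codon 1 (CGU, Arg): 3 synonymous substitutions.
Codon 2 (CCC, Pro): 3 synonymous substitutions.
Codon 3 (UAU, Tyr): 1 synonymous substitution.
Total: 3 + 3 + 1 = 7.

7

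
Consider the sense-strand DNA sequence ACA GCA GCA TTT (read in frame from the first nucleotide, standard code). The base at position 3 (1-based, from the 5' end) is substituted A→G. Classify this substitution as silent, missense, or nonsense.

Position 3 falls in codon 1: ACA → Thr.
After the substitution the codon is ACG → Thr.
Both encode Thr, so the change is synonymous.

silent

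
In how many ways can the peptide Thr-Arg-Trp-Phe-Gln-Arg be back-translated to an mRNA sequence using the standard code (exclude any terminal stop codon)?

Thr: 4 codons.
Arg: 6 codons.
Trp: 1 codon.
Phe: 2 codons.
Gln: 2 codons.
Arg: 6 codons.
4 × 6 × 1 × 2 × 2 × 6 = 576.

576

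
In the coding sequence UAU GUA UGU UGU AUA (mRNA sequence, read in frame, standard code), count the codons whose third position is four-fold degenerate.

Codon 1 UAU (Tyr): third position 2-fold.
Codon 2 GUA (Val): third position 4-fold.
Codon 3 UGU (Cys): third position 2-fold.
Codon 4 UGU (Cys): third position 2-fold.
Codon 5 AUA (Ile): third position 3-fold.
Four-fold degenerate third positions: 1.

1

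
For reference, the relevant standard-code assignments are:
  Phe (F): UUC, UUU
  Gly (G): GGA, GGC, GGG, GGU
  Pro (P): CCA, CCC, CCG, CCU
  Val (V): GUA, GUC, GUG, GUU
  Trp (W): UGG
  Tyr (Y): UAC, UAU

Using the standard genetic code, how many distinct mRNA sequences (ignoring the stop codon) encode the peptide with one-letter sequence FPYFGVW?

Phe: 2 codons.
Pro: 4 codons.
Tyr: 2 codons.
Phe: 2 codons.
Gly: 4 codons.
Val: 4 codons.
Trp: 1 codon.
2 × 4 × 2 × 2 × 4 × 4 × 1 = 512.

512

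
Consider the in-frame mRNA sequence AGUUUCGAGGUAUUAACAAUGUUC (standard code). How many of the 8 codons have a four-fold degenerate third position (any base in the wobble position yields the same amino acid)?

Codon 1 AGU (Ser): third position 2-fold.
Codon 2 UUC (Phe): third position 2-fold.
Codon 3 GAG (Glu): third position 2-fold.
Codon 4 GUA (Val): third position 4-fold.
Codon 5 UUA (Leu): third position 2-fold.
Codon 6 ACA (Thr): third position 4-fold.
Codon 7 AUG (Met): third position 1-fold.
Codon 8 UUC (Phe): third position 2-fold.
Four-fold degenerate third positions: 2.

2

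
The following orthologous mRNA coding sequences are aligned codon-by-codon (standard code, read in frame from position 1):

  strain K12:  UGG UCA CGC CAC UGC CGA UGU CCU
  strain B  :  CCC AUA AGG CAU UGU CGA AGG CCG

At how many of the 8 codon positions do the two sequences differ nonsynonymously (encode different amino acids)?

3

Codon 1: UGG Trp / CCC Pro — nonsynonymous.
Codon 2: UCA Ser / AUA Ile — nonsynonymous.
Codon 3: CGC Arg / AGG Arg — synonymous.
Codon 4: CAC His / CAU His — synonymous.
Codon 5: UGC Cys / UGU Cys — synonymous.
Codon 6: CGA Arg / CGA Arg — identical.
Codon 7: UGU Cys / AGG Arg — nonsynonymous.
Codon 8: CCU Pro / CCG Pro — synonymous.
Nonsynonymous differences: 3.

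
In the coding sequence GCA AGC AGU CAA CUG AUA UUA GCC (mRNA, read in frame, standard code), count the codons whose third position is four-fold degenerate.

3

Codon 1 GCA (Ala): third position 4-fold.
Codon 2 AGC (Ser): third position 2-fold.
Codon 3 AGU (Ser): third position 2-fold.
Codon 4 CAA (Gln): third position 2-fold.
Codon 5 CUG (Leu): third position 4-fold.
Codon 6 AUA (Ile): third position 3-fold.
Codon 7 UUA (Leu): third position 2-fold.
Codon 8 GCC (Ala): third position 4-fold.
Four-fold degenerate third positions: 3.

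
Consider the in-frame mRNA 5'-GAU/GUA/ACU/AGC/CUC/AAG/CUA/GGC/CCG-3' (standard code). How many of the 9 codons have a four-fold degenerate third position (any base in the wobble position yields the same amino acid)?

6

Codon 1 GAU (Asp): third position 2-fold.
Codon 2 GUA (Val): third position 4-fold.
Codon 3 ACU (Thr): third position 4-fold.
Codon 4 AGC (Ser): third position 2-fold.
Codon 5 CUC (Leu): third position 4-fold.
Codon 6 AAG (Lys): third position 2-fold.
Codon 7 CUA (Leu): third position 4-fold.
Codon 8 GGC (Gly): third position 4-fold.
Codon 9 CCG (Pro): third position 4-fold.
Four-fold degenerate third positions: 6.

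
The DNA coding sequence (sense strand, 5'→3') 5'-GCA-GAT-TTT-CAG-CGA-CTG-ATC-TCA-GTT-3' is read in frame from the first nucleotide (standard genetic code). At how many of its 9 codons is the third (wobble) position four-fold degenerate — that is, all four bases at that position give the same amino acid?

5

Codon 1 GCA (Ala): third position 4-fold.
Codon 2 GAT (Asp): third position 2-fold.
Codon 3 TTT (Phe): third position 2-fold.
Codon 4 CAG (Gln): third position 2-fold.
Codon 5 CGA (Arg): third position 4-fold.
Codon 6 CTG (Leu): third position 4-fold.
Codon 7 ATC (Ile): third position 3-fold.
Codon 8 TCA (Ser): third position 4-fold.
Codon 9 GTT (Val): third position 4-fold.
Four-fold degenerate third positions: 5.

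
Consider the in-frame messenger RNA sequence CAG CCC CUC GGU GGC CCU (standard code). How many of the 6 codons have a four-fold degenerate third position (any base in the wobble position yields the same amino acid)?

Codon 1 CAG (Gln): third position 2-fold.
Codon 2 CCC (Pro): third position 4-fold.
Codon 3 CUC (Leu): third position 4-fold.
Codon 4 GGU (Gly): third position 4-fold.
Codon 5 GGC (Gly): third position 4-fold.
Codon 6 CCU (Pro): third position 4-fold.
Four-fold degenerate third positions: 5.

5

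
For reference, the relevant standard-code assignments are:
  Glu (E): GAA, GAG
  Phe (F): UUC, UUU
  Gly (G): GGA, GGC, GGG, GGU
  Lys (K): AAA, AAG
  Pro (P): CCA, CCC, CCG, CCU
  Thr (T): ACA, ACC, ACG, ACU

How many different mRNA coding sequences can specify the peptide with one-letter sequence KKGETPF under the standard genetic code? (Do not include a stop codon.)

1024

Lys: 2 codons.
Lys: 2 codons.
Gly: 4 codons.
Glu: 2 codons.
Thr: 4 codons.
Pro: 4 codons.
Phe: 2 codons.
2 × 2 × 4 × 2 × 4 × 4 × 2 = 1024.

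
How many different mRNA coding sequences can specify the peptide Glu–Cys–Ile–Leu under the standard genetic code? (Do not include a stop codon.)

72

Glu: 2 codons.
Cys: 2 codons.
Ile: 3 codons.
Leu: 6 codons.
2 × 2 × 3 × 6 = 72.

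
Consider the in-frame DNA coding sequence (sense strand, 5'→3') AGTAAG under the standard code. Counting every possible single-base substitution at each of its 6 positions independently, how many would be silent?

2

Codon 1 (AGT, Ser): 1 synonymous substitution.
Codon 2 (AAG, Lys): 1 synonymous substitution.
Total: 1 + 1 = 2.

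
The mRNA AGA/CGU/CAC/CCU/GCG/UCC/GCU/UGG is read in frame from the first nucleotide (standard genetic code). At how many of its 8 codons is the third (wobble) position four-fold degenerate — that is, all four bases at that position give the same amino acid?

Codon 1 AGA (Arg): third position 2-fold.
Codon 2 CGU (Arg): third position 4-fold.
Codon 3 CAC (His): third position 2-fold.
Codon 4 CCU (Pro): third position 4-fold.
Codon 5 GCG (Ala): third position 4-fold.
Codon 6 UCC (Ser): third position 4-fold.
Codon 7 GCU (Ala): third position 4-fold.
Codon 8 UGG (Trp): third position 1-fold.
Four-fold degenerate third positions: 5.

5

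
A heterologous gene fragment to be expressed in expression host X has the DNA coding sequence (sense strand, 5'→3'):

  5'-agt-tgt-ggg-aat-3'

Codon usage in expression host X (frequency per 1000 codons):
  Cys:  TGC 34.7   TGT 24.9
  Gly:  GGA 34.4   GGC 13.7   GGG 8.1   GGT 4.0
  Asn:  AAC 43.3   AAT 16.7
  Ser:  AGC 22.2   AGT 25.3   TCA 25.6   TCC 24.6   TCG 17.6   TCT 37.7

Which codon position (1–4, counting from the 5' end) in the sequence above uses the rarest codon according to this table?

Codon 1 AGT (Ser): 25.3 per 1000.
Codon 2 TGT (Cys): 24.9 per 1000.
Codon 3 GGG (Gly): 8.1 per 1000.
Codon 4 AAT (Asn): 16.7 per 1000.
Lowest frequency is 8.1 at codon 3.

3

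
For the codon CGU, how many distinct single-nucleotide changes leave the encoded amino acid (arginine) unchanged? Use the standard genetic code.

Position 1: none → 0 synonymous.
Position 2: none → 0 synonymous.
Position 3: CGC, CGA, CGG → 3 synonymous.
Total: 0 + 0 + 3 = 3.

3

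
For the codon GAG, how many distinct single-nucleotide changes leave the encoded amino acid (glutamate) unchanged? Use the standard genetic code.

1

Position 1: none → 0 synonymous.
Position 2: none → 0 synonymous.
Position 3: GAA → 1 synonymous.
Total: 0 + 0 + 1 = 1.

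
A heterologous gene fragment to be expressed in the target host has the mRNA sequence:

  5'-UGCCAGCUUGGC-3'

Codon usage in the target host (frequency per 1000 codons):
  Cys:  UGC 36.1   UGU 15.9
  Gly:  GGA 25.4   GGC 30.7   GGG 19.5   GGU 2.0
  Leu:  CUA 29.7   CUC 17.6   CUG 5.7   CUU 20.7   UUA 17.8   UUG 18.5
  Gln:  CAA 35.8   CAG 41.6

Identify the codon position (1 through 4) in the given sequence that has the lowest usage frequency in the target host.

Codon 1 UGC (Cys): 36.1 per 1000.
Codon 2 CAG (Gln): 41.6 per 1000.
Codon 3 CUU (Leu): 20.7 per 1000.
Codon 4 GGC (Gly): 30.7 per 1000.
Lowest frequency is 20.7 at codon 3.

3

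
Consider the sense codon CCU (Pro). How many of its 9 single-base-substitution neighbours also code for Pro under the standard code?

3

Position 1: none → 0 synonymous.
Position 2: none → 0 synonymous.
Position 3: CCC, CCA, CCG → 3 synonymous.
Total: 0 + 0 + 3 = 3.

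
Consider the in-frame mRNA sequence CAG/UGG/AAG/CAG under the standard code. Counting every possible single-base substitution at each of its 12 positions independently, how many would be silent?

Codon 1 (CAG, Gln): 1 synonymous substitution.
Codon 2 (UGG, Trp): 0 synonymous substitutions.
Codon 3 (AAG, Lys): 1 synonymous substitution.
Codon 4 (CAG, Gln): 1 synonymous substitution.
Total: 1 + 0 + 1 + 1 = 3.

3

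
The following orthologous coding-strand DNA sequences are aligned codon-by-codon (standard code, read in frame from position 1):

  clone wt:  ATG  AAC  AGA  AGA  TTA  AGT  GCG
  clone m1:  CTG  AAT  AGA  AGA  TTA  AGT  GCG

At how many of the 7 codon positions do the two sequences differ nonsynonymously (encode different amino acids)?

1

Codon 1: ATG Met / CTG Leu — nonsynonymous.
Codon 2: AAC Asn / AAT Asn — synonymous.
Codon 3: AGA Arg / AGA Arg — identical.
Codon 4: AGA Arg / AGA Arg — identical.
Codon 5: TTA Leu / TTA Leu — identical.
Codon 6: AGT Ser / AGT Ser — identical.
Codon 7: GCG Ala / GCG Ala — identical.
Nonsynonymous differences: 1.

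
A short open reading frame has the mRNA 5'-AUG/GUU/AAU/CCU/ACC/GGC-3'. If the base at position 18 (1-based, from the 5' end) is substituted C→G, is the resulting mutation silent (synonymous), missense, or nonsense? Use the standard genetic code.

silent

Position 18 falls in codon 6: GGC → Gly.
After the substitution the codon is GGG → Gly.
Both encode Gly, so the change is synonymous.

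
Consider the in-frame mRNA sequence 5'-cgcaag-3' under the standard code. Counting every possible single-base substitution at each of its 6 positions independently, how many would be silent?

4

Codon 1 (CGC, Arg): 3 synonymous substitutions.
Codon 2 (AAG, Lys): 1 synonymous substitution.
Total: 3 + 1 = 4.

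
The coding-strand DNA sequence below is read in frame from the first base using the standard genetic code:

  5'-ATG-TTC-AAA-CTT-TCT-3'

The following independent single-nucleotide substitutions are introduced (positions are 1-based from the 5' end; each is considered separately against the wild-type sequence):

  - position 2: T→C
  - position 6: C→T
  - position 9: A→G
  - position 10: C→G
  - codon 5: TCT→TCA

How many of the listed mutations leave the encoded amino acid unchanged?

3

Codon 1: ATG (Met) → ACG (Thr) — missense.
Codon 2: TTC (Phe) → TTT (Phe) — synonymous.
Codon 3: AAA (Lys) → AAG (Lys) — synonymous.
Codon 4: CTT (Leu) → GTT (Val) — missense.
Codon 5: TCT (Ser) → TCA (Ser) — synonymous.
Synonymous: 3 of 5.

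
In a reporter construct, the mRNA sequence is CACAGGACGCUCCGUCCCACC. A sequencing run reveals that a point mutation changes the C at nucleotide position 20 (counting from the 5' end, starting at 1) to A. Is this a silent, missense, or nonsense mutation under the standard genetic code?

missense

Position 20 falls in codon 7: ACC → Thr.
After the substitution the codon is AAC → Asn.
Thr ≠ Asn, so this is a missense mutation.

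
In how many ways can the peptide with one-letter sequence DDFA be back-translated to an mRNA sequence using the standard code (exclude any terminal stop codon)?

Asp: 2 codons.
Asp: 2 codons.
Phe: 2 codons.
Ala: 4 codons.
2 × 2 × 2 × 4 = 32.

32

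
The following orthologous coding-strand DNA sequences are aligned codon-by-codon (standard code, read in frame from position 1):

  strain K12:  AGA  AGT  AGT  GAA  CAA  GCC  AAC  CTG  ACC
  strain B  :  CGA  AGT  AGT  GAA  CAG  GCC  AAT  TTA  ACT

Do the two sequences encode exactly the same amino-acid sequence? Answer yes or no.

Codon 1: AGA Arg / CGA Arg — synonymous.
Codon 2: AGT Ser / AGT Ser — identical.
Codon 3: AGT Ser / AGT Ser — identical.
Codon 4: GAA Glu / GAA Glu — identical.
Codon 5: CAA Gln / CAG Gln — synonymous.
Codon 6: GCC Ala / GCC Ala — identical.
Codon 7: AAC Asn / AAT Asn — synonymous.
Codon 8: CTG Leu / TTA Leu — synonymous.
Codon 9: ACC Thr / ACT Thr — synonymous.
Nonsynonymous differences: 0 → same protein.

yes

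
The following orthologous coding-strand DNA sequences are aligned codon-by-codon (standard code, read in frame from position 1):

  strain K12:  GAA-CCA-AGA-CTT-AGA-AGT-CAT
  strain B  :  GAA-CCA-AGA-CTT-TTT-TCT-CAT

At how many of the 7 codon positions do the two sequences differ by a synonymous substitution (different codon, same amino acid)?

1

Codon 1: GAA Glu / GAA Glu — identical.
Codon 2: CCA Pro / CCA Pro — identical.
Codon 3: AGA Arg / AGA Arg — identical.
Codon 4: CTT Leu / CTT Leu — identical.
Codon 5: AGA Arg / TTT Phe — nonsynonymous.
Codon 6: AGT Ser / TCT Ser — synonymous.
Codon 7: CAT His / CAT His — identical.
Synonymous differences: 1.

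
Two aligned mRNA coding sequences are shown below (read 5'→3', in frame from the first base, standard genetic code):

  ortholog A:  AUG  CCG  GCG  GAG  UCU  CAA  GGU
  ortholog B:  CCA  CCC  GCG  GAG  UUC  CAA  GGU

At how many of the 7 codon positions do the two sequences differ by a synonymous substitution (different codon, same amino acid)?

Codon 1: AUG Met / CCA Pro — nonsynonymous.
Codon 2: CCG Pro / CCC Pro — synonymous.
Codon 3: GCG Ala / GCG Ala — identical.
Codon 4: GAG Glu / GAG Glu — identical.
Codon 5: UCU Ser / UUC Phe — nonsynonymous.
Codon 6: CAA Gln / CAA Gln — identical.
Codon 7: GGU Gly / GGU Gly — identical.
Synonymous differences: 1.

1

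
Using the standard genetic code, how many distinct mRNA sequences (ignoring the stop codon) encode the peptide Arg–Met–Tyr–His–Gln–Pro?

Arg: 6 codons.
Met: 1 codon.
Tyr: 2 codons.
His: 2 codons.
Gln: 2 codons.
Pro: 4 codons.
6 × 1 × 2 × 2 × 2 × 4 = 192.

192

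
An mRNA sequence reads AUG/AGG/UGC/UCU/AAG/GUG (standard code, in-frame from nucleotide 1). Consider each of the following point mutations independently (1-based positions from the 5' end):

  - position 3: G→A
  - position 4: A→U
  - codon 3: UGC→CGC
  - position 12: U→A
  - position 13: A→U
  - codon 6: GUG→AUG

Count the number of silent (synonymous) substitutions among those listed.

Codon 1: AUG (Met) → AUA (Ile) — missense.
Codon 2: AGG (Arg) → UGG (Trp) — missense.
Codon 3: UGC (Cys) → CGC (Arg) — missense.
Codon 4: UCU (Ser) → UCA (Ser) — synonymous.
Codon 5: AAG (Lys) → UAG (Stop) — nonsense.
Codon 6: GUG (Val) → AUG (Met) — missense.
Synonymous: 1 of 6.

1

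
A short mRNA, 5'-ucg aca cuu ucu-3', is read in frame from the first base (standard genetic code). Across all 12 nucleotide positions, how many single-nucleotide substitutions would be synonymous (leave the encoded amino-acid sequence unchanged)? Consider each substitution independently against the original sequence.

12

Codon 1 (UCG, Ser): 3 synonymous substitutions.
Codon 2 (ACA, Thr): 3 synonymous substitutions.
Codon 3 (CUU, Leu): 3 synonymous substitutions.
Codon 4 (UCU, Ser): 3 synonymous substitutions.
Total: 3 + 3 + 3 + 3 = 12.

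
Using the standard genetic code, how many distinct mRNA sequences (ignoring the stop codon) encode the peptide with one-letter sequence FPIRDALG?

Phe: 2 codons.
Pro: 4 codons.
Ile: 3 codons.
Arg: 6 codons.
Asp: 2 codons.
Ala: 4 codons.
Leu: 6 codons.
Gly: 4 codons.
2 × 4 × 3 × 6 × 2 × 4 × 6 × 4 = 27648.

27648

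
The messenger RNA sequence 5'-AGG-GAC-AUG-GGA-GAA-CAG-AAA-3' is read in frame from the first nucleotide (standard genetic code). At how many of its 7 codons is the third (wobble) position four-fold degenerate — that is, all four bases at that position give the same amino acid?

1

Codon 1 AGG (Arg): third position 2-fold.
Codon 2 GAC (Asp): third position 2-fold.
Codon 3 AUG (Met): third position 1-fold.
Codon 4 GGA (Gly): third position 4-fold.
Codon 5 GAA (Glu): third position 2-fold.
Codon 6 CAG (Gln): third position 2-fold.
Codon 7 AAA (Lys): third position 2-fold.
Four-fold degenerate third positions: 1.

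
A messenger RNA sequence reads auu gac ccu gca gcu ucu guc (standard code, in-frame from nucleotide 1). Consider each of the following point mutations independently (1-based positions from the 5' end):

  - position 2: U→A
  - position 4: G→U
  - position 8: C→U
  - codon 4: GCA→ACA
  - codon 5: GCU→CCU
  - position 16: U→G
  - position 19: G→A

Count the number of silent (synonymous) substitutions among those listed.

Codon 1: AUU (Ile) → AAU (Asn) — missense.
Codon 2: GAC (Asp) → UAC (Tyr) — missense.
Codon 3: CCU (Pro) → CUU (Leu) — missense.
Codon 4: GCA (Ala) → ACA (Thr) — missense.
Codon 5: GCU (Ala) → CCU (Pro) — missense.
Codon 6: UCU (Ser) → GCU (Ala) — missense.
Codon 7: GUC (Val) → AUC (Ile) — missense.
Synonymous: 0 of 7.

0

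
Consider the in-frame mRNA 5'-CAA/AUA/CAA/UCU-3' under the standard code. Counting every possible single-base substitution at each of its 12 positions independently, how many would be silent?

Codon 1 (CAA, Gln): 1 synonymous substitution.
Codon 2 (AUA, Ile): 2 synonymous substitutions.
Codon 3 (CAA, Gln): 1 synonymous substitution.
Codon 4 (UCU, Ser): 3 synonymous substitutions.
Total: 1 + 2 + 1 + 3 = 7.

7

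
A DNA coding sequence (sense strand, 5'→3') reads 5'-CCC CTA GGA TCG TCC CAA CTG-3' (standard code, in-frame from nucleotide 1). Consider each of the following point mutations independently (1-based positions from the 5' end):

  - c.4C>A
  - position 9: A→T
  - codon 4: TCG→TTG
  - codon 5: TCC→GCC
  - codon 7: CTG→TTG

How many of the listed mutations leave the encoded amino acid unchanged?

Codon 2: CTA (Leu) → ATA (Ile) — missense.
Codon 3: GGA (Gly) → GGT (Gly) — synonymous.
Codon 4: TCG (Ser) → TTG (Leu) — missense.
Codon 5: TCC (Ser) → GCC (Ala) — missense.
Codon 7: CTG (Leu) → TTG (Leu) — synonymous.
Synonymous: 2 of 5.

2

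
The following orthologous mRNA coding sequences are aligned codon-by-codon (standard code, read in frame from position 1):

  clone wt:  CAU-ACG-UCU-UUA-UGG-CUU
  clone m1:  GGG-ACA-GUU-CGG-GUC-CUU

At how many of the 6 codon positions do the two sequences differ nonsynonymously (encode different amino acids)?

Codon 1: CAU His / GGG Gly — nonsynonymous.
Codon 2: ACG Thr / ACA Thr — synonymous.
Codon 3: UCU Ser / GUU Val — nonsynonymous.
Codon 4: UUA Leu / CGG Arg — nonsynonymous.
Codon 5: UGG Trp / GUC Val — nonsynonymous.
Codon 6: CUU Leu / CUU Leu — identical.
Nonsynonymous differences: 4.

4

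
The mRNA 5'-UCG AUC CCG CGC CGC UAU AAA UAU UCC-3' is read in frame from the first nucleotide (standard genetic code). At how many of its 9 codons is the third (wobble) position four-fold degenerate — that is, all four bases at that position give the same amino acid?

5

Codon 1 UCG (Ser): third position 4-fold.
Codon 2 AUC (Ile): third position 3-fold.
Codon 3 CCG (Pro): third position 4-fold.
Codon 4 CGC (Arg): third position 4-fold.
Codon 5 CGC (Arg): third position 4-fold.
Codon 6 UAU (Tyr): third position 2-fold.
Codon 7 AAA (Lys): third position 2-fold.
Codon 8 UAU (Tyr): third position 2-fold.
Codon 9 UCC (Ser): third position 4-fold.
Four-fold degenerate third positions: 5.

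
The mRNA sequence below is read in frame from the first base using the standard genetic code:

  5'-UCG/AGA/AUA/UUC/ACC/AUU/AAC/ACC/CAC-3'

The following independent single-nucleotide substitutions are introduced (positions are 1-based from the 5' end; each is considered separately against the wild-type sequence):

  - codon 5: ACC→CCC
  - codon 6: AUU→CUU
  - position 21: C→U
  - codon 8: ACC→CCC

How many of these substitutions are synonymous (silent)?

1

Codon 5: ACC (Thr) → CCC (Pro) — missense.
Codon 6: AUU (Ile) → CUU (Leu) — missense.
Codon 7: AAC (Asn) → AAU (Asn) — synonymous.
Codon 8: ACC (Thr) → CCC (Pro) — missense.
Synonymous: 1 of 4.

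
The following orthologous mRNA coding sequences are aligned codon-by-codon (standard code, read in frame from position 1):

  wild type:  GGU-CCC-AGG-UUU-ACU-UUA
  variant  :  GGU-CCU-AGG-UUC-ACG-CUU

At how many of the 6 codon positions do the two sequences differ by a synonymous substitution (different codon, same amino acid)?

Codon 1: GGU Gly / GGU Gly — identical.
Codon 2: CCC Pro / CCU Pro — synonymous.
Codon 3: AGG Arg / AGG Arg — identical.
Codon 4: UUU Phe / UUC Phe — synonymous.
Codon 5: ACU Thr / ACG Thr — synonymous.
Codon 6: UUA Leu / CUU Leu — synonymous.
Synonymous differences: 4.

4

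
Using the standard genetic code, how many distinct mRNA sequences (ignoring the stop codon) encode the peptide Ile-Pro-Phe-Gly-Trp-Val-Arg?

Ile: 3 codons.
Pro: 4 codons.
Phe: 2 codons.
Gly: 4 codons.
Trp: 1 codon.
Val: 4 codons.
Arg: 6 codons.
3 × 4 × 2 × 4 × 1 × 4 × 6 = 2304.

2304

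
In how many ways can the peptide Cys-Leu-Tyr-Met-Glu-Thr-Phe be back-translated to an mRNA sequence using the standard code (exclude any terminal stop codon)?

384

Cys: 2 codons.
Leu: 6 codons.
Tyr: 2 codons.
Met: 1 codon.
Glu: 2 codons.
Thr: 4 codons.
Phe: 2 codons.
2 × 6 × 2 × 1 × 2 × 4 × 2 = 384.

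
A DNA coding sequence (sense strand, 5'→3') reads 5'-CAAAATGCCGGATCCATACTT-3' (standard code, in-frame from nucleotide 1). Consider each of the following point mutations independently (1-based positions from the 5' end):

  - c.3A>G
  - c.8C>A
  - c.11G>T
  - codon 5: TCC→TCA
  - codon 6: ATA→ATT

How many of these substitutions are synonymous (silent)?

3

Codon 1: CAA (Gln) → CAG (Gln) — synonymous.
Codon 3: GCC (Ala) → GAC (Asp) — missense.
Codon 4: GGA (Gly) → GTA (Val) — missense.
Codon 5: TCC (Ser) → TCA (Ser) — synonymous.
Codon 6: ATA (Ile) → ATT (Ile) — synonymous.
Synonymous: 3 of 5.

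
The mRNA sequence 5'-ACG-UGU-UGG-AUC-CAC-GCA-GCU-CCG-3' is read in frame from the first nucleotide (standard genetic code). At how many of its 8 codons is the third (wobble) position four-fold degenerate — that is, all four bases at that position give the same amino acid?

Codon 1 ACG (Thr): third position 4-fold.
Codon 2 UGU (Cys): third position 2-fold.
Codon 3 UGG (Trp): third position 1-fold.
Codon 4 AUC (Ile): third position 3-fold.
Codon 5 CAC (His): third position 2-fold.
Codon 6 GCA (Ala): third position 4-fold.
Codon 7 GCU (Ala): third position 4-fold.
Codon 8 CCG (Pro): third position 4-fold.
Four-fold degenerate third positions: 4.

4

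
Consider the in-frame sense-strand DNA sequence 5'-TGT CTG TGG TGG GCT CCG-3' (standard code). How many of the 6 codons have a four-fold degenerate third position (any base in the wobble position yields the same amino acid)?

Codon 1 TGT (Cys): third position 2-fold.
Codon 2 CTG (Leu): third position 4-fold.
Codon 3 TGG (Trp): third position 1-fold.
Codon 4 TGG (Trp): third position 1-fold.
Codon 5 GCT (Ala): third position 4-fold.
Codon 6 CCG (Pro): third position 4-fold.
Four-fold degenerate third positions: 3.

3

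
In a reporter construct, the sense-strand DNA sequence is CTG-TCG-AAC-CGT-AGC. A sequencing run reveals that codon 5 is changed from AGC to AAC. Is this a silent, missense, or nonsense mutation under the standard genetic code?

Position 14 falls in codon 5: AGC → Ser.
After the substitution the codon is AAC → Asn.
Ser ≠ Asn, so this is a missense mutation.

missense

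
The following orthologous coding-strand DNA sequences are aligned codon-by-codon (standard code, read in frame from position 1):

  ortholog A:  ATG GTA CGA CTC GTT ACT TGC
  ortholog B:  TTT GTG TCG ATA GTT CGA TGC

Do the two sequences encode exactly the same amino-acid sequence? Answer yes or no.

Codon 1: ATG Met / TTT Phe — nonsynonymous.
Codon 2: GTA Val / GTG Val — synonymous.
Codon 3: CGA Arg / TCG Ser — nonsynonymous.
Codon 4: CTC Leu / ATA Ile — nonsynonymous.
Codon 5: GTT Val / GTT Val — identical.
Codon 6: ACT Thr / CGA Arg — nonsynonymous.
Codon 7: TGC Cys / TGC Cys — identical.
Nonsynonymous differences: 4 → different protein.

no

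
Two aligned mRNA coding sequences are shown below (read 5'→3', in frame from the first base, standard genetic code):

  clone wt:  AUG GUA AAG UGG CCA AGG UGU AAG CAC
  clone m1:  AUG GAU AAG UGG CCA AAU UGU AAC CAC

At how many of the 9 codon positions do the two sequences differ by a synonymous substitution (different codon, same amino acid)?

0

Codon 1: AUG Met / AUG Met — identical.
Codon 2: GUA Val / GAU Asp — nonsynonymous.
Codon 3: AAG Lys / AAG Lys — identical.
Codon 4: UGG Trp / UGG Trp — identical.
Codon 5: CCA Pro / CCA Pro — identical.
Codon 6: AGG Arg / AAU Asn — nonsynonymous.
Codon 7: UGU Cys / UGU Cys — identical.
Codon 8: AAG Lys / AAC Asn — nonsynonymous.
Codon 9: CAC His / CAC His — identical.
Synonymous differences: 0.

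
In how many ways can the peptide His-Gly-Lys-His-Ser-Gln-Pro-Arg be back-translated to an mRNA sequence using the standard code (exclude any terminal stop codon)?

His: 2 codons.
Gly: 4 codons.
Lys: 2 codons.
His: 2 codons.
Ser: 6 codons.
Gln: 2 codons.
Pro: 4 codons.
Arg: 6 codons.
2 × 4 × 2 × 2 × 6 × 2 × 4 × 6 = 9216.

9216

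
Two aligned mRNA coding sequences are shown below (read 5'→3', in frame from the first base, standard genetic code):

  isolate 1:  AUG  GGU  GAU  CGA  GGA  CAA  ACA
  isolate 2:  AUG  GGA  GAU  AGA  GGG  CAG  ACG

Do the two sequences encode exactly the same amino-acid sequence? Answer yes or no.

yes

Codon 1: AUG Met / AUG Met — identical.
Codon 2: GGU Gly / GGA Gly — synonymous.
Codon 3: GAU Asp / GAU Asp — identical.
Codon 4: CGA Arg / AGA Arg — synonymous.
Codon 5: GGA Gly / GGG Gly — synonymous.
Codon 6: CAA Gln / CAG Gln — synonymous.
Codon 7: ACA Thr / ACG Thr — synonymous.
Nonsynonymous differences: 0 → same protein.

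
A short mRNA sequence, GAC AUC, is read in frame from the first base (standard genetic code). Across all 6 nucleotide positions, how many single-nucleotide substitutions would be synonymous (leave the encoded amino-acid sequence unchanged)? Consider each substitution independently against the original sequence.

3

Codon 1 (GAC, Asp): 1 synonymous substitution.
Codon 2 (AUC, Ile): 2 synonymous substitutions.
Total: 1 + 2 = 3.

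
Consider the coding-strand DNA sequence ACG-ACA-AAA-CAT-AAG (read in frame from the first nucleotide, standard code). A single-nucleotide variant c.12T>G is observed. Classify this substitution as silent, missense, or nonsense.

Position 12 falls in codon 4: CAT → His.
After the substitution the codon is CAG → Gln.
His ≠ Gln, so this is a missense mutation.

missense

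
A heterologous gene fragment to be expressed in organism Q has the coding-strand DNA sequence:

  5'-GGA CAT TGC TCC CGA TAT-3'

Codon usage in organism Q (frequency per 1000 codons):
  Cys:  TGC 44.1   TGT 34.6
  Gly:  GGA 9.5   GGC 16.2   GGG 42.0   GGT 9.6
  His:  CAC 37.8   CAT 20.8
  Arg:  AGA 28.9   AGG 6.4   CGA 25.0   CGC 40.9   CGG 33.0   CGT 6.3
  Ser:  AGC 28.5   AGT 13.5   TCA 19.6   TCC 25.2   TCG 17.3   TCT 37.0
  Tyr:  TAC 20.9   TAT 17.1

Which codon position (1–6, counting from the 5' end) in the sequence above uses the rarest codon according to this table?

Codon 1 GGA (Gly): 9.5 per 1000.
Codon 2 CAT (His): 20.8 per 1000.
Codon 3 TGC (Cys): 44.1 per 1000.
Codon 4 TCC (Ser): 25.2 per 1000.
Codon 5 CGA (Arg): 25.0 per 1000.
Codon 6 TAT (Tyr): 17.1 per 1000.
Lowest frequency is 9.5 at codon 1.

1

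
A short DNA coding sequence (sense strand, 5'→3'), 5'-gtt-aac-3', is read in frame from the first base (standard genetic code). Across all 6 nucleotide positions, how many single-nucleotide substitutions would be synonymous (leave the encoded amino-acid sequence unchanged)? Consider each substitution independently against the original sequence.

4

Codon 1 (GTT, Val): 3 synonymous substitutions.
Codon 2 (AAC, Asn): 1 synonymous substitution.
Total: 3 + 1 = 4.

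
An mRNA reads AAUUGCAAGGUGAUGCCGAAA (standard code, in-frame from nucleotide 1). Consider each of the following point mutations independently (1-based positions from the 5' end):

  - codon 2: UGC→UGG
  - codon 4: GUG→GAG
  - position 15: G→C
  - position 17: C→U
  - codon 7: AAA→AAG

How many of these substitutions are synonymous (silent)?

1

Codon 2: UGC (Cys) → UGG (Trp) — missense.
Codon 4: GUG (Val) → GAG (Glu) — missense.
Codon 5: AUG (Met) → AUC (Ile) — missense.
Codon 6: CCG (Pro) → CUG (Leu) — missense.
Codon 7: AAA (Lys) → AAG (Lys) — synonymous.
Synonymous: 1 of 5.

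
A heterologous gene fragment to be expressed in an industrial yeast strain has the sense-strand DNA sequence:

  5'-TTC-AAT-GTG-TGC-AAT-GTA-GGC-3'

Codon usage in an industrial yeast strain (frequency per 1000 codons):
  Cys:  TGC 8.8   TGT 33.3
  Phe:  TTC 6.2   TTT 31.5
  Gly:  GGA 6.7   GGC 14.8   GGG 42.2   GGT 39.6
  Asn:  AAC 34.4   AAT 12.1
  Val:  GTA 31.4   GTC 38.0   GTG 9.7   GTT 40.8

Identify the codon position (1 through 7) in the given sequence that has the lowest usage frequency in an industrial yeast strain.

Codon 1 TTC (Phe): 6.2 per 1000.
Codon 2 AAT (Asn): 12.1 per 1000.
Codon 3 GTG (Val): 9.7 per 1000.
Codon 4 TGC (Cys): 8.8 per 1000.
Codon 5 AAT (Asn): 12.1 per 1000.
Codon 6 GTA (Val): 31.4 per 1000.
Codon 7 GGC (Gly): 14.8 per 1000.
Lowest frequency is 6.2 at codon 1.

1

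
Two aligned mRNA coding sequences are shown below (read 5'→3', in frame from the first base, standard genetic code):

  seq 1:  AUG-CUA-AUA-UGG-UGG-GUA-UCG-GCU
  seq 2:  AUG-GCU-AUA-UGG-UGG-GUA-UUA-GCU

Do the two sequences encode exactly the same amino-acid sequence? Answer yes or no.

Codon 1: AUG Met / AUG Met — identical.
Codon 2: CUA Leu / GCU Ala — nonsynonymous.
Codon 3: AUA Ile / AUA Ile — identical.
Codon 4: UGG Trp / UGG Trp — identical.
Codon 5: UGG Trp / UGG Trp — identical.
Codon 6: GUA Val / GUA Val — identical.
Codon 7: UCG Ser / UUA Leu — nonsynonymous.
Codon 8: GCU Ala / GCU Ala — identical.
Nonsynonymous differences: 2 → different protein.

no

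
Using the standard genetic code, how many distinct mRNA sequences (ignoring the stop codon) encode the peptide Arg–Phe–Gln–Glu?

48

Arg: 6 codons.
Phe: 2 codons.
Gln: 2 codons.
Glu: 2 codons.
6 × 2 × 2 × 2 = 48.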